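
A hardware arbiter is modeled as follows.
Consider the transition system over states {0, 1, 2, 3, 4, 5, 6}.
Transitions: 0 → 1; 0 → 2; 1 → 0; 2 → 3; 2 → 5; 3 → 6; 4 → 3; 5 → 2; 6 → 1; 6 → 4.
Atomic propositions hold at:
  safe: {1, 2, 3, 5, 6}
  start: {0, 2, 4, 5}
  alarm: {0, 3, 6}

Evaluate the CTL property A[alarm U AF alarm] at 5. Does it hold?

No

AF alarm: least fixpoint, start Z0 = {0, 3, 6}, add states with every successor in Z. Z1 = {0, 1, 3, 4, 6}; fixed.
Sat(AF alarm) = {0, 1, 3, 4, 6}
A[alarm U AF alarm]: least fixpoint, start Z0 = Sat(AF alarm) = {0, 1, 3, 4, 6}, add states in Sat(alarm) with every successor in Z. Already a fixed point.
Sat(A[alarm U AF alarm]) = {0, 1, 3, 4, 6}
5 ∉ Sat(A[alarm U AF alarm]) = {0, 1, 3, 4, 6}, so the formula does not hold at 5.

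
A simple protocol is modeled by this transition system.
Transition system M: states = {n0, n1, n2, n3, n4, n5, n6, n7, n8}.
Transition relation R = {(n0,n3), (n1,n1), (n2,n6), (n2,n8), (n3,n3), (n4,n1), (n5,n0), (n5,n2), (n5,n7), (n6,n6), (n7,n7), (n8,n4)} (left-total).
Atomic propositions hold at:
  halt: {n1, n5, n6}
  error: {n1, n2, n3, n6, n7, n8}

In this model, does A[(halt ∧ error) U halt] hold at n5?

Sat(halt ∧ error) = {n1, n6}
A[(halt ∧ error) U halt]: least fixpoint, start Z0 = Sat(halt) = {n1, n5, n6}, add states in Sat(halt ∧ error) with every successor in Z. Already a fixed point.
Sat(A[(halt ∧ error) U halt]) = {n1, n5, n6}
n5 ∈ Sat(A[(halt ∧ error) U halt]) = {n1, n5, n6}, so the formula holds at n5.

Yes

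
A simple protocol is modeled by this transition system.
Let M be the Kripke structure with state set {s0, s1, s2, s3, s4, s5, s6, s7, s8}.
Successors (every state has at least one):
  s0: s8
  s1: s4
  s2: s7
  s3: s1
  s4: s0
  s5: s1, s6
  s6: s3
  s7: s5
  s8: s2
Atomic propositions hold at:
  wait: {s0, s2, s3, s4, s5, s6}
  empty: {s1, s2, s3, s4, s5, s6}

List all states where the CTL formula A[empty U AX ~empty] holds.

{s0, s1, s2, s3, s4, s5, s6}

Sat(~empty) = {s0, s7, s8}
Sat(AX ~empty) = {s : every successor in {s0, s7, s8}} = {s0, s2, s4}
A[empty U AX ~empty]: least fixpoint, start Z0 = Sat(AX ~empty) = {s0, s2, s4}, add states in Sat(empty) with every successor in Z. Z1 = {s0, s1, s2, s4}; Z2 = {s0, s1, s2, s3, s4}; Z3 = {s0, s1, s2, s3, s4, s6}; Z4 = {s0, s1, s2, s3, s4, s5, s6}; fixed.
Sat(A[empty U AX ~empty]) = {s0, s1, s2, s3, s4, s5, s6}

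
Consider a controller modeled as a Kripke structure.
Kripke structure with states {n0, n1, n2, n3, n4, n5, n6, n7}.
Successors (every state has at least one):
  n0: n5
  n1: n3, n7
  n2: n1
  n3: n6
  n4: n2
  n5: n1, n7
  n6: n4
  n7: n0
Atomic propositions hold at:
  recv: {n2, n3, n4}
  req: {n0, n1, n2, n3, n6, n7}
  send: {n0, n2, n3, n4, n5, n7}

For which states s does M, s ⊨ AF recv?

AF recv: least fixpoint, start Z0 = {n2, n3, n4}, add states with every successor in Z. Z1 = {n2, n3, n4, n6}; fixed.
Sat(AF recv) = {n2, n3, n4, n6}

{n2, n3, n4, n6}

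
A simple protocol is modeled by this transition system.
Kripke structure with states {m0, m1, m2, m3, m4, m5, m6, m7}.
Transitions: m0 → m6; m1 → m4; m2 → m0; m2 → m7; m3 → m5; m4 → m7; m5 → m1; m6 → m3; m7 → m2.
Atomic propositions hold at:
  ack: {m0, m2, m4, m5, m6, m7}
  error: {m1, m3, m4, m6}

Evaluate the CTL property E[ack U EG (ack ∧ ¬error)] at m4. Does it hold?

Yes

Sat(¬error) = {m0, m2, m5, m7}
Sat(ack ∧ ¬error) = {m0, m2, m5, m7}
EG (ack ∧ ¬error): greatest fixpoint, start Z0 = {m0, m2, m5, m7}, keep only states in Sat with some successor in Z. Z1 = {m2, m7}; fixed.
Sat(EG (ack ∧ ¬error)) = {m2, m7}
E[ack U EG (ack ∧ ¬error)]: least fixpoint, start Z0 = Sat(EG (ack ∧ ¬error)) = {m2, m7}, add states in Sat(ack) with some successor in Z. Z1 = {m2, m4, m7}; fixed.
Sat(E[ack U EG (ack ∧ ¬error)]) = {m2, m4, m7}
m4 ∈ Sat(E[ack U EG (ack ∧ ¬error)]) = {m2, m4, m7}, so the formula holds at m4.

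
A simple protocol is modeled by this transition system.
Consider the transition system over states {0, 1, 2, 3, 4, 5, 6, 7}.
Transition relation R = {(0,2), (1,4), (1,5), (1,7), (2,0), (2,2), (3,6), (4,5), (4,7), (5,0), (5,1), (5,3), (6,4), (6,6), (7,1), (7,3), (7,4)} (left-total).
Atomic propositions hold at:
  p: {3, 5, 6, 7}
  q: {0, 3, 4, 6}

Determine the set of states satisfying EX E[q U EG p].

EG p: greatest fixpoint, start Z0 = {3, 5, 6, 7}, keep only states in Sat with some successor in Z. Already a fixed point.
Sat(EG p) = {3, 5, 6, 7}
E[q U EG p]: least fixpoint, start Z0 = Sat(EG p) = {3, 5, 6, 7}, add states in Sat(q) with some successor in Z. Z1 = {3, 4, 5, 6, 7}; fixed.
Sat(E[q U EG p]) = {3, 4, 5, 6, 7}
Sat(EX E[q U EG p]) = {s : some successor in {3, 4, 5, 6, 7}} = {1, 3, 4, 5, 6, 7}

{1, 3, 4, 5, 6, 7}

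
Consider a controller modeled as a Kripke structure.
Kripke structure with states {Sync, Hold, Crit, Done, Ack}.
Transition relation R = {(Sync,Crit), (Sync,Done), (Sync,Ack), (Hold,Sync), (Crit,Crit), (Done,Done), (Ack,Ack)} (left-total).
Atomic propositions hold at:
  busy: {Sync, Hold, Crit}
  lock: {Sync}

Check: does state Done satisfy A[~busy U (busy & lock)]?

No

Sat(~busy) = {Done, Ack}
Sat(busy & lock) = {Sync}
A[~busy U (busy & lock)]: least fixpoint, start Z0 = Sat((busy & lock)) = {Sync}, add states in Sat(~busy) with every successor in Z. Already a fixed point.
Sat(A[~busy U (busy & lock)]) = {Sync}
Done ∉ Sat(A[~busy U (busy & lock)]) = {Sync}, so the formula does not hold at Done.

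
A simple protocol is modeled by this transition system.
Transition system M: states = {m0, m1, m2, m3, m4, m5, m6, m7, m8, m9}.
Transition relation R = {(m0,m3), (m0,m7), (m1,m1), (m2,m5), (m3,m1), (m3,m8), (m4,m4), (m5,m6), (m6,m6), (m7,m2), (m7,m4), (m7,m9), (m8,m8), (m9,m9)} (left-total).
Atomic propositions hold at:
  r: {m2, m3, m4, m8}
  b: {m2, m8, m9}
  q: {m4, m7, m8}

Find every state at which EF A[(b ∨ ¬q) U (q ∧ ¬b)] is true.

{m0, m4, m7}

Sat(¬q) = {m0, m1, m2, m3, m5, m6, m9}
Sat(b ∨ ¬q) = {m0, m1, m2, m3, m5, m6, m8, m9}
Sat(¬b) = {m0, m1, m3, m4, m5, m6, m7}
Sat(q ∧ ¬b) = {m4, m7}
A[(b ∨ ¬q) U (q ∧ ¬b)]: least fixpoint, start Z0 = Sat((q ∧ ¬b)) = {m4, m7}, add states in Sat(b ∨ ¬q) with every successor in Z. Already a fixed point.
Sat(A[(b ∨ ¬q) U (q ∧ ¬b)]) = {m4, m7}
EF A[(b ∨ ¬q) U (q ∧ ¬b)]: least fixpoint, start Z0 = {m4, m7}, add states with some successor in Z. Z1 = {m0, m4, m7}; fixed.
Sat(EF A[(b ∨ ¬q) U (q ∧ ¬b)]) = {m0, m4, m7}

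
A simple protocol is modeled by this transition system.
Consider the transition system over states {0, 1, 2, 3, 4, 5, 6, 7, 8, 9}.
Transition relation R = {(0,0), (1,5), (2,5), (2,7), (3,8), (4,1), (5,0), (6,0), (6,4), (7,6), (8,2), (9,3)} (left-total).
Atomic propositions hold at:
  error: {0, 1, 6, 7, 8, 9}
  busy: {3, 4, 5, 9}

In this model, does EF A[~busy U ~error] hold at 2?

Sat(~busy) = {0, 1, 2, 6, 7, 8}
Sat(~error) = {2, 3, 4, 5}
A[~busy U ~error]: least fixpoint, start Z0 = Sat(~error) = {2, 3, 4, 5}, add states in Sat(~busy) with every successor in Z. Z1 = {1, 2, 3, 4, 5, 8}; fixed.
Sat(A[~busy U ~error]) = {1, 2, 3, 4, 5, 8}
EF A[~busy U ~error]: least fixpoint, start Z0 = {1, 2, 3, 4, 5, 8}, add states with some successor in Z. Z1 = {1, 2, 3, 4, 5, 6, 8, 9}; Z2 = {1, 2, 3, 4, 5, 6, 7, 8, 9}; fixed.
Sat(EF A[~busy U ~error]) = {1, 2, 3, 4, 5, 6, 7, 8, 9}
2 ∈ Sat(EF A[~busy U ~error]) = {1, 2, 3, 4, 5, 6, 7, 8, 9}, so the formula holds at 2.

Yes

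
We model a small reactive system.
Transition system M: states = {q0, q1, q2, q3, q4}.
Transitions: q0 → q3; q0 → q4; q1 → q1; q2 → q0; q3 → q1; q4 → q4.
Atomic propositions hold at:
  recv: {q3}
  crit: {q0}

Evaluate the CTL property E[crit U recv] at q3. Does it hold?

Yes

E[crit U recv]: least fixpoint, start Z0 = Sat(recv) = {q3}, add states in Sat(crit) with some successor in Z. Z1 = {q0, q3}; fixed.
Sat(E[crit U recv]) = {q0, q3}
q3 ∈ Sat(E[crit U recv]) = {q0, q3}, so the formula holds at q3.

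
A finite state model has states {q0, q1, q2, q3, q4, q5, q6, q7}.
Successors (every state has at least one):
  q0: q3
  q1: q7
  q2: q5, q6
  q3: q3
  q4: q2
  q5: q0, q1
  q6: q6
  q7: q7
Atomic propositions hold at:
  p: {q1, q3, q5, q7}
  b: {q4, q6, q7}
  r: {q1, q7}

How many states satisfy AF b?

AF b: least fixpoint, start Z0 = {q4, q6, q7}, add states with every successor in Z. Z1 = {q1, q4, q6, q7}; fixed.
Sat(AF b) = {q1, q4, q6, q7}
|Sat(AF b)| = |{q1, q4, q6, q7}| = 4.

4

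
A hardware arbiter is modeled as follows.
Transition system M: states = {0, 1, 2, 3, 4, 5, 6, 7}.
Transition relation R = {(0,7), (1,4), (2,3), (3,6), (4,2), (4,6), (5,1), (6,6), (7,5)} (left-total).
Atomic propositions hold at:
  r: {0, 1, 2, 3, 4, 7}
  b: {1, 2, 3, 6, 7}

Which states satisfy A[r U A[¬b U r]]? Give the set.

{0, 1, 2, 3, 4, 5, 7}

Sat(¬b) = {0, 4, 5}
A[¬b U r]: least fixpoint, start Z0 = Sat(r) = {0, 1, 2, 3, 4, 7}, add states in Sat(¬b) with every successor in Z. Z1 = {0, 1, 2, 3, 4, 5, 7}; fixed.
Sat(A[¬b U r]) = {0, 1, 2, 3, 4, 5, 7}
A[r U A[¬b U r]]: least fixpoint, start Z0 = Sat(A[¬b U r]) = {0, 1, 2, 3, 4, 5, 7}, add states in Sat(r) with every successor in Z. Already a fixed point.
Sat(A[r U A[¬b U r]]) = {0, 1, 2, 3, 4, 5, 7}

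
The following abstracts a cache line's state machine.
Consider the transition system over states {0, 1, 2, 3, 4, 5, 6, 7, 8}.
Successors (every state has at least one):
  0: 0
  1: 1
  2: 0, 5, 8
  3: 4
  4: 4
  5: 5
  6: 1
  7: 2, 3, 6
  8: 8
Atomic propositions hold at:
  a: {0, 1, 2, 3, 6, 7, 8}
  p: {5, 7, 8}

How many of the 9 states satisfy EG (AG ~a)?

2

Sat(~a) = {4, 5}
AG ~a: greatest fixpoint, start Z0 = {4, 5}, keep only states in Sat with every successor in Z. Already a fixed point.
Sat(AG ~a) = {4, 5}
EG (AG ~a): greatest fixpoint, start Z0 = {4, 5}, keep only states in Sat with some successor in Z. Already a fixed point.
Sat(EG (AG ~a)) = {4, 5}
|Sat(EG (AG ~a))| = |{4, 5}| = 2.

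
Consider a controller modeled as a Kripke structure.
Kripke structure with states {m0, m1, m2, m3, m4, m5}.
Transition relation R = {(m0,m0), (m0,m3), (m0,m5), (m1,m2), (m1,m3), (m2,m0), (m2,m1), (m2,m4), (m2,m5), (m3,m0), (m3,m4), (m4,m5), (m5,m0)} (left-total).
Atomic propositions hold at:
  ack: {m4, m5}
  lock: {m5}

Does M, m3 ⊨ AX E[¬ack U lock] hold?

Sat(¬ack) = {m0, m1, m2, m3}
E[¬ack U lock]: least fixpoint, start Z0 = Sat(lock) = {m5}, add states in Sat(¬ack) with some successor in Z. Z1 = {m0, m2, m5}; Z2 = {m0, m1, m2, m3, m5}; fixed.
Sat(E[¬ack U lock]) = {m0, m1, m2, m3, m5}
Sat(AX E[¬ack U lock]) = {s : every successor in {m0, m1, m2, m3, m5}} = {m0, m1, m4, m5}
m3 ∉ Sat(AX E[¬ack U lock]) = {m0, m1, m4, m5}, so the formula does not hold at m3.

No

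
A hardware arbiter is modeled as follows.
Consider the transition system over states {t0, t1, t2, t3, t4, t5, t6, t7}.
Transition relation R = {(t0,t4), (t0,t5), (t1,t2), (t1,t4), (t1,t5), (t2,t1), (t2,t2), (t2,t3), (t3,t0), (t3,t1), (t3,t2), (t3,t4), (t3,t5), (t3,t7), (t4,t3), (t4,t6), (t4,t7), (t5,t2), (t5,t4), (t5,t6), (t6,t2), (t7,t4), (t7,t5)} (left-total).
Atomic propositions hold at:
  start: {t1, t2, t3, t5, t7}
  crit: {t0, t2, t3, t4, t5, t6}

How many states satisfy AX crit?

5

Sat(AX crit) = {s : every successor in {t0, t2, t3, t4, t5, t6}} = {t0, t1, t5, t6, t7}
|Sat(AX crit)| = |{t0, t1, t5, t6, t7}| = 5.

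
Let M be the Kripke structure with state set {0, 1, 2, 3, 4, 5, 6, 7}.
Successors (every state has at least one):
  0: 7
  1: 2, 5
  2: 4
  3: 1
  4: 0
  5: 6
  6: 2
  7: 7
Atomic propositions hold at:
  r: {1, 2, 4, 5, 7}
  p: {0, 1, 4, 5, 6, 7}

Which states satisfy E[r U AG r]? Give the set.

AG r: greatest fixpoint, start Z0 = {1, 2, 4, 5, 7}, keep only states in Sat with every successor in Z. Z1 = {1, 2, 7}; Z2 = {7}; fixed.
Sat(AG r) = {7}
E[r U AG r]: least fixpoint, start Z0 = Sat(AG r) = {7}, add states in Sat(r) with some successor in Z. Already a fixed point.
Sat(E[r U AG r]) = {7}

{7}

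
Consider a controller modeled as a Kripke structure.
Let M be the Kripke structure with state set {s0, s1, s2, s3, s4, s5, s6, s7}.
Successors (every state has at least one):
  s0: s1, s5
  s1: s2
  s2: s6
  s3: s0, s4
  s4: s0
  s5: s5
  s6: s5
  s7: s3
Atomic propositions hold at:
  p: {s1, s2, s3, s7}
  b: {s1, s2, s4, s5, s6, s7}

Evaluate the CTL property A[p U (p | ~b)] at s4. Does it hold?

Sat(~b) = {s0, s3}
Sat(p | ~b) = {s0, s1, s2, s3, s7}
A[p U (p | ~b)]: least fixpoint, start Z0 = Sat((p | ~b)) = {s0, s1, s2, s3, s7}, add states in Sat(p) with every successor in Z. Already a fixed point.
Sat(A[p U (p | ~b)]) = {s0, s1, s2, s3, s7}
s4 ∉ Sat(A[p U (p | ~b)]) = {s0, s1, s2, s3, s7}, so the formula does not hold at s4.

No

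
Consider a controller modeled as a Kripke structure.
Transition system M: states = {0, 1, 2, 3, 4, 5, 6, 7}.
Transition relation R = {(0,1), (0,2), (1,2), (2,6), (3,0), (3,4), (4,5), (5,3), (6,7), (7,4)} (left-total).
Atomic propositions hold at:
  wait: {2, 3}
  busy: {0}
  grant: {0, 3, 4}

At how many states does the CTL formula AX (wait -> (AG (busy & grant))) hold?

5

Sat(busy & grant) = {0}
AG (busy & grant): greatest fixpoint, start Z0 = {0}, keep only states in Sat with every successor in Z. Z1 = ∅; fixed.
Sat(AG (busy & grant)) = ∅
Sat(wait -> (AG (busy & grant))) = {0, 1, 4, 5, 6, 7}
Sat(AX (wait -> (AG (busy & grant)))) = {s : every successor in {0, 1, 4, 5, 6, 7}} = {2, 3, 4, 6, 7}
|Sat(AX (wait -> (AG (busy & grant))))| = |{2, 3, 4, 6, 7}| = 5.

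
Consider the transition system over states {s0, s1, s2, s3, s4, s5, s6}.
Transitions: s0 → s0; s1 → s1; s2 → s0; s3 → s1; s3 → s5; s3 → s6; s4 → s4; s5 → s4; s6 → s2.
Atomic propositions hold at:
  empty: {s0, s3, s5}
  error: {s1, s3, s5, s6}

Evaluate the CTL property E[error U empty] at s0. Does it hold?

Yes

E[error U empty]: least fixpoint, start Z0 = Sat(empty) = {s0, s3, s5}, add states in Sat(error) with some successor in Z. Already a fixed point.
Sat(E[error U empty]) = {s0, s3, s5}
s0 ∈ Sat(E[error U empty]) = {s0, s3, s5}, so the formula holds at s0.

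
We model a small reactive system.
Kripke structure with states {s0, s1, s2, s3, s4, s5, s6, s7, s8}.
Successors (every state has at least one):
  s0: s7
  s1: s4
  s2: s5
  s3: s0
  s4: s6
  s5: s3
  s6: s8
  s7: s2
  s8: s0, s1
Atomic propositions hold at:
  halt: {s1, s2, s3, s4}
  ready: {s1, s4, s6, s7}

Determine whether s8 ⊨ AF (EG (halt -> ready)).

Sat(halt -> ready) = {s0, s1, s4, s5, s6, s7, s8}
EG (halt -> ready): greatest fixpoint, start Z0 = {s0, s1, s4, s5, s6, s7, s8}, keep only states in Sat with some successor in Z. Z1 = {s0, s1, s4, s6, s8}; Z2 = {s1, s4, s6, s8}; fixed.
Sat(EG (halt -> ready)) = {s1, s4, s6, s8}
AF (EG (halt -> ready)): least fixpoint, start Z0 = {s1, s4, s6, s8}, add states with every successor in Z. Already a fixed point.
Sat(AF (EG (halt -> ready))) = {s1, s4, s6, s8}
s8 ∈ Sat(AF (EG (halt -> ready))) = {s1, s4, s6, s8}, so the formula holds at s8.

Yes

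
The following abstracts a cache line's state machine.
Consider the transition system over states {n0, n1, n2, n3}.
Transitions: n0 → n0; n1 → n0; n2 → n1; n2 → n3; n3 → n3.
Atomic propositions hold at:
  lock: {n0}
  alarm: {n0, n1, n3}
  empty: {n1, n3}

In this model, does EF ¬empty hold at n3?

Sat(¬empty) = {n0, n2}
EF ¬empty: least fixpoint, start Z0 = {n0, n2}, add states with some successor in Z. Z1 = {n0, n1, n2}; fixed.
Sat(EF ¬empty) = {n0, n1, n2}
n3 ∉ Sat(EF ¬empty) = {n0, n1, n2}, so the formula does not hold at n3.

No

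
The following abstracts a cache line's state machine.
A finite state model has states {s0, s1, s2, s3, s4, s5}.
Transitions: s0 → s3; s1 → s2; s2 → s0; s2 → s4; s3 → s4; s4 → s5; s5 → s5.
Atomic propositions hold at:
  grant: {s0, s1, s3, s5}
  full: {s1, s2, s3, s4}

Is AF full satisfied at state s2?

AF full: least fixpoint, start Z0 = {s1, s2, s3, s4}, add states with every successor in Z. Z1 = {s0, s1, s2, s3, s4}; fixed.
Sat(AF full) = {s0, s1, s2, s3, s4}
s2 ∈ Sat(AF full) = {s0, s1, s2, s3, s4}, so the formula holds at s2.

Yes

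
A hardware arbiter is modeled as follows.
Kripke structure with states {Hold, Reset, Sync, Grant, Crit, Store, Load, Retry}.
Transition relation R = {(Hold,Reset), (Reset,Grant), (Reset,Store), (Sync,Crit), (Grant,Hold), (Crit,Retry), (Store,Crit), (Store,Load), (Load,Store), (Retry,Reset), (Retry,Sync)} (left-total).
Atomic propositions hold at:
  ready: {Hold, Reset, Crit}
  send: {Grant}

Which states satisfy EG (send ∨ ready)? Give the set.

{Hold, Reset, Grant}

Sat(send ∨ ready) = {Hold, Reset, Grant, Crit}
EG (send ∨ ready): greatest fixpoint, start Z0 = {Hold, Reset, Grant, Crit}, keep only states in Sat with some successor in Z. Z1 = {Hold, Reset, Grant}; fixed.
Sat(EG (send ∨ ready)) = {Hold, Reset, Grant}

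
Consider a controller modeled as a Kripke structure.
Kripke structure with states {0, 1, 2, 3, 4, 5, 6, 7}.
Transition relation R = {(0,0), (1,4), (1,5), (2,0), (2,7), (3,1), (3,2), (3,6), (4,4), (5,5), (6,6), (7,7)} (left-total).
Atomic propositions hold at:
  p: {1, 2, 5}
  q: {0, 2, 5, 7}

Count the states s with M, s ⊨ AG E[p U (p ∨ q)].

4

Sat(p ∨ q) = {0, 1, 2, 5, 7}
E[p U (p ∨ q)]: least fixpoint, start Z0 = Sat((p ∨ q)) = {0, 1, 2, 5, 7}, add states in Sat(p) with some successor in Z. Already a fixed point.
Sat(E[p U (p ∨ q)]) = {0, 1, 2, 5, 7}
AG E[p U (p ∨ q)]: greatest fixpoint, start Z0 = {0, 1, 2, 5, 7}, keep only states in Sat with every successor in Z. Z1 = {0, 2, 5, 7}; fixed.
Sat(AG E[p U (p ∨ q)]) = {0, 2, 5, 7}
|Sat(AG E[p U (p ∨ q)])| = |{0, 2, 5, 7}| = 4.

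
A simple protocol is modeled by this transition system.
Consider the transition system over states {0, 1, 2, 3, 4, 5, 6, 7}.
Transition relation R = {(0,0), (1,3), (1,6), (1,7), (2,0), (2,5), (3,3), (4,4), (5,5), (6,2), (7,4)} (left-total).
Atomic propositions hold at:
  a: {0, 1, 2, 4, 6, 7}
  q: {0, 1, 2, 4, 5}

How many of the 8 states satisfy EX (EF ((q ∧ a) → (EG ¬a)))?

Sat(q ∧ a) = {0, 1, 2, 4}
Sat(¬a) = {3, 5}
EG ¬a: greatest fixpoint, start Z0 = {3, 5}, keep only states in Sat with some successor in Z. Already a fixed point.
Sat(EG ¬a) = {3, 5}
Sat((q ∧ a) → (EG ¬a)) = {3, 5, 6, 7}
EF ((q ∧ a) → (EG ¬a)): least fixpoint, start Z0 = {3, 5, 6, 7}, add states with some successor in Z. Z1 = {1, 2, 3, 5, 6, 7}; fixed.
Sat(EF ((q ∧ a) → (EG ¬a))) = {1, 2, 3, 5, 6, 7}
Sat(EX (EF ((q ∧ a) → (EG ¬a)))) = {s : some successor in {1, 2, 3, 5, 6, 7}} = {1, 2, 3, 5, 6}
|Sat(EX (EF ((q ∧ a) → (EG ¬a))))| = |{1, 2, 3, 5, 6}| = 5.

5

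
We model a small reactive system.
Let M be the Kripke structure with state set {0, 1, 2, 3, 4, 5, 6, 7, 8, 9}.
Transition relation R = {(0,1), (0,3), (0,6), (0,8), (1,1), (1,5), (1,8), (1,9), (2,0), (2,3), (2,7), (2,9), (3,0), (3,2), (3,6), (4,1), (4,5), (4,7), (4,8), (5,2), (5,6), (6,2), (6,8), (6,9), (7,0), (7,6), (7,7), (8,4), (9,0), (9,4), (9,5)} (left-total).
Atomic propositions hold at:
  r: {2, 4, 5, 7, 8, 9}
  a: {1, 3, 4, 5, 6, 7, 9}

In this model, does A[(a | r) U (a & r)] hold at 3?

No

Sat(a | r) = {1, 2, 3, 4, 5, 6, 7, 8, 9}
Sat(a & r) = {4, 5, 7, 9}
A[(a | r) U (a & r)]: least fixpoint, start Z0 = Sat((a & r)) = {4, 5, 7, 9}, add states in Sat(a | r) with every successor in Z. Z1 = {4, 5, 7, 8, 9}; fixed.
Sat(A[(a | r) U (a & r)]) = {4, 5, 7, 8, 9}
3 ∉ Sat(A[(a | r) U (a & r)]) = {4, 5, 7, 8, 9}, so the formula does not hold at 3.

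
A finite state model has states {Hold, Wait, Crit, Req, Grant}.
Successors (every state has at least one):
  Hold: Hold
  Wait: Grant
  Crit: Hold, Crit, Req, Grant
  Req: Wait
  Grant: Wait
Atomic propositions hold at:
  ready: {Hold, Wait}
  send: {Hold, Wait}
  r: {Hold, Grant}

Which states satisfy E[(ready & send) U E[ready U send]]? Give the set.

Sat(ready & send) = {Hold, Wait}
E[ready U send]: least fixpoint, start Z0 = Sat(send) = {Hold, Wait}, add states in Sat(ready) with some successor in Z. Already a fixed point.
Sat(E[ready U send]) = {Hold, Wait}
E[(ready & send) U E[ready U send]]: least fixpoint, start Z0 = Sat(E[ready U send]) = {Hold, Wait}, add states in Sat(ready & send) with some successor in Z. Already a fixed point.
Sat(E[(ready & send) U E[ready U send]]) = {Hold, Wait}

{Hold, Wait}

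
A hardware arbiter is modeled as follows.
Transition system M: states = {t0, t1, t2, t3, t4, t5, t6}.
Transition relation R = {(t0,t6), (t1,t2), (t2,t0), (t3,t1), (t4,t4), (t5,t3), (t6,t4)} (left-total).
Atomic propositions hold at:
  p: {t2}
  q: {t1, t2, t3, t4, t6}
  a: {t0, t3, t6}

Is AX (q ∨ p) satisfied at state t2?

Sat(q ∨ p) = {t1, t2, t3, t4, t6}
Sat(AX (q ∨ p)) = {s : every successor in {t1, t2, t3, t4, t6}} = {t0, t1, t3, t4, t5, t6}
t2 ∉ Sat(AX (q ∨ p)) = {t0, t1, t3, t4, t5, t6}, so the formula does not hold at t2.

No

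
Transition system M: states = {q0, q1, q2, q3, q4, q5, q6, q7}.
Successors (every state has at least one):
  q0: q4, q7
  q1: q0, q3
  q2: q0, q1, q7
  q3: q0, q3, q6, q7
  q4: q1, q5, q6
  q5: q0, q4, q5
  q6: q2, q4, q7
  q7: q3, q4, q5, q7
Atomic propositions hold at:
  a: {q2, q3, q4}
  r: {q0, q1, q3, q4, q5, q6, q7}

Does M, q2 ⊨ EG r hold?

EG r: greatest fixpoint, start Z0 = {q0, q1, q3, q4, q5, q6, q7}, keep only states in Sat with some successor in Z. Already a fixed point.
Sat(EG r) = {q0, q1, q3, q4, q5, q6, q7}
q2 ∉ Sat(EG r) = {q0, q1, q3, q4, q5, q6, q7}, so the formula does not hold at q2.

No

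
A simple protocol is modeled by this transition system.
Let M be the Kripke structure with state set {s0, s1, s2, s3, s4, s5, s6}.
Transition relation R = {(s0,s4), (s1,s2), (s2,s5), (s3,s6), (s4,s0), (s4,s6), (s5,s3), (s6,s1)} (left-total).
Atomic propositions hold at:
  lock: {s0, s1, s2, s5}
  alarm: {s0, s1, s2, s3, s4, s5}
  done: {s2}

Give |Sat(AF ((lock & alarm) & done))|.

5

Sat(lock & alarm) = {s0, s1, s2, s5}
Sat((lock & alarm) & done) = {s2}
AF ((lock & alarm) & done): least fixpoint, start Z0 = {s2}, add states with every successor in Z. Z1 = {s1, s2}; Z2 = {s1, s2, s6}; Z3 = {s1, s2, s3, s6}; Z4 = {s1, s2, s3, s5, s6}; fixed.
Sat(AF ((lock & alarm) & done)) = {s1, s2, s3, s5, s6}
|Sat(AF ((lock & alarm) & done))| = |{s1, s2, s3, s5, s6}| = 5.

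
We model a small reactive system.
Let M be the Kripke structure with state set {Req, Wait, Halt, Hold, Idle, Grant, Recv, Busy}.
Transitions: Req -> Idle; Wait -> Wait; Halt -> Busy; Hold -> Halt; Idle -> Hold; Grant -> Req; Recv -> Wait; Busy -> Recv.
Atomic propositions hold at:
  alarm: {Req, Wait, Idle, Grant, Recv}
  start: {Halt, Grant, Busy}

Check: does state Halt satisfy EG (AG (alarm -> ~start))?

Sat(~start) = {Req, Wait, Hold, Idle, Recv}
Sat(alarm -> ~start) = {Req, Wait, Halt, Hold, Idle, Recv, Busy}
AG (alarm -> ~start): greatest fixpoint, start Z0 = {Req, Wait, Halt, Hold, Idle, Recv, Busy}, keep only states in Sat with every successor in Z. Already a fixed point.
Sat(AG (alarm -> ~start)) = {Req, Wait, Halt, Hold, Idle, Recv, Busy}
EG (AG (alarm -> ~start)): greatest fixpoint, start Z0 = {Req, Wait, Halt, Hold, Idle, Recv, Busy}, keep only states in Sat with some successor in Z. Already a fixed point.
Sat(EG (AG (alarm -> ~start))) = {Req, Wait, Halt, Hold, Idle, Recv, Busy}
Halt ∈ Sat(EG (AG (alarm -> ~start))) = {Req, Wait, Halt, Hold, Idle, Recv, Busy}, so the formula holds at Halt.

Yes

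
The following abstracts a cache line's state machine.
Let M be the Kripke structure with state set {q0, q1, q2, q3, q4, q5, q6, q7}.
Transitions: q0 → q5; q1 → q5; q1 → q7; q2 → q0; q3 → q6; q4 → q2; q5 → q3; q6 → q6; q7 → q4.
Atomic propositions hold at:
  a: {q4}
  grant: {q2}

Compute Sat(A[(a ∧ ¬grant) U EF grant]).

{q1, q2, q4, q7}

Sat(¬grant) = {q0, q1, q3, q4, q5, q6, q7}
Sat(a ∧ ¬grant) = {q4}
EF grant: least fixpoint, start Z0 = {q2}, add states with some successor in Z. Z1 = {q2, q4}; Z2 = {q2, q4, q7}; Z3 = {q1, q2, q4, q7}; fixed.
Sat(EF grant) = {q1, q2, q4, q7}
A[(a ∧ ¬grant) U EF grant]: least fixpoint, start Z0 = Sat(EF grant) = {q1, q2, q4, q7}, add states in Sat(a ∧ ¬grant) with every successor in Z. Already a fixed point.
Sat(A[(a ∧ ¬grant) U EF grant]) = {q1, q2, q4, q7}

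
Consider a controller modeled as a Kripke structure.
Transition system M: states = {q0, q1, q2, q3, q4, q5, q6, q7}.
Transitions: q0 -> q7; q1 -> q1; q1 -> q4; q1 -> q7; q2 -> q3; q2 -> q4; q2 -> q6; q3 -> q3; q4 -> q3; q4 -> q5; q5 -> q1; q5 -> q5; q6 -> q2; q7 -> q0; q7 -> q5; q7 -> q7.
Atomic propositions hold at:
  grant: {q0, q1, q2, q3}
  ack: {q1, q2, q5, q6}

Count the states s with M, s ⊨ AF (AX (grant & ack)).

Sat(grant & ack) = {q1, q2}
Sat(AX (grant & ack)) = {s : every successor in {q1, q2}} = {q6}
AF (AX (grant & ack)): least fixpoint, start Z0 = {q6}, add states with every successor in Z. Already a fixed point.
Sat(AF (AX (grant & ack))) = {q6}
|Sat(AF (AX (grant & ack)))| = |{q6}| = 1.

1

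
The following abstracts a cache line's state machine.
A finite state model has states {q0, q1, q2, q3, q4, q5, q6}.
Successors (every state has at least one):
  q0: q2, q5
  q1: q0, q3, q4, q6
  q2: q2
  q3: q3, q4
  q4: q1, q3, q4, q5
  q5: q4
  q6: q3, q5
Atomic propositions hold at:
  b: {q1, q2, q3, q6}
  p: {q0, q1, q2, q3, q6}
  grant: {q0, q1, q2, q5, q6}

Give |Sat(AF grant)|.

AF grant: least fixpoint, start Z0 = {q0, q1, q2, q5, q6}, add states with every successor in Z. Already a fixed point.
Sat(AF grant) = {q0, q1, q2, q5, q6}
|Sat(AF grant)| = |{q0, q1, q2, q5, q6}| = 5.

5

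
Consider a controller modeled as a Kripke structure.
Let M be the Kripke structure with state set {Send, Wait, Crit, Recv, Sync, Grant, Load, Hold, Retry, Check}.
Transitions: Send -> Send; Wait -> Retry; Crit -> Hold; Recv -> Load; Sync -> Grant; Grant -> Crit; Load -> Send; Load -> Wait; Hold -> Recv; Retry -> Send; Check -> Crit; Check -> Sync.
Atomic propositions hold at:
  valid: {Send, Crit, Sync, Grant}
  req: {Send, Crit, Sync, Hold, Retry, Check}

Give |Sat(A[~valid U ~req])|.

Sat(~valid) = {Wait, Recv, Load, Hold, Retry, Check}
Sat(~req) = {Wait, Recv, Grant, Load}
A[~valid U ~req]: least fixpoint, start Z0 = Sat(~req) = {Wait, Recv, Grant, Load}, add states in Sat(~valid) with every successor in Z. Z1 = {Wait, Recv, Grant, Load, Hold}; fixed.
Sat(A[~valid U ~req]) = {Wait, Recv, Grant, Load, Hold}
|Sat(A[~valid U ~req])| = |{Wait, Recv, Grant, Load, Hold}| = 5.

5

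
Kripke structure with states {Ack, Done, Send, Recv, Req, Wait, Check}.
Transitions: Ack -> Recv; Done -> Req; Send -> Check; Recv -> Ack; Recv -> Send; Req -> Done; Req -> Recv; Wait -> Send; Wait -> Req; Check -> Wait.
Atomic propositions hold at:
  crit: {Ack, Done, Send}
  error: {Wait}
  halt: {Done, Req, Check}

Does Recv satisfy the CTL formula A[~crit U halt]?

Sat(~crit) = {Recv, Req, Wait, Check}
A[~crit U halt]: least fixpoint, start Z0 = Sat(halt) = {Done, Req, Check}, add states in Sat(~crit) with every successor in Z. Already a fixed point.
Sat(A[~crit U halt]) = {Done, Req, Check}
Recv ∉ Sat(A[~crit U halt]) = {Done, Req, Check}, so the formula does not hold at Recv.

No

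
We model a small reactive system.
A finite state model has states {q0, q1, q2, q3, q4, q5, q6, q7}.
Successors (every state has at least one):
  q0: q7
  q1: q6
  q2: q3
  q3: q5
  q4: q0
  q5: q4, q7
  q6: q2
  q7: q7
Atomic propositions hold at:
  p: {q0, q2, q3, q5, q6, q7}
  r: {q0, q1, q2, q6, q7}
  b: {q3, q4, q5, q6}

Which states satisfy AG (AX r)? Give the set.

{q0, q4, q7}

Sat(AX r) = {s : every successor in {q0, q1, q2, q6, q7}} = {q0, q1, q4, q6, q7}
AG (AX r): greatest fixpoint, start Z0 = {q0, q1, q4, q6, q7}, keep only states in Sat with every successor in Z. Z1 = {q0, q1, q4, q7}; Z2 = {q0, q4, q7}; fixed.
Sat(AG (AX r)) = {q0, q4, q7}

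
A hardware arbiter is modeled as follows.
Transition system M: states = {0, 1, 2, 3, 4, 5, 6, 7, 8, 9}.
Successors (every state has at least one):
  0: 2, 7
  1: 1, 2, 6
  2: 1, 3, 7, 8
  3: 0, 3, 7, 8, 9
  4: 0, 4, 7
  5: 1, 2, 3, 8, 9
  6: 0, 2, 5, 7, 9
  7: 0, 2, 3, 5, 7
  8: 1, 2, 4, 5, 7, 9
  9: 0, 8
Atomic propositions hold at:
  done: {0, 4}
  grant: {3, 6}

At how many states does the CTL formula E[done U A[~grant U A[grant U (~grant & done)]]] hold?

2

Sat(~grant) = {0, 1, 2, 4, 5, 7, 8, 9}
Sat(~grant & done) = {0, 4}
A[grant U (~grant & done)]: least fixpoint, start Z0 = Sat((~grant & done)) = {0, 4}, add states in Sat(grant) with every successor in Z. Already a fixed point.
Sat(A[grant U (~grant & done)]) = {0, 4}
A[~grant U A[grant U (~grant & done)]]: least fixpoint, start Z0 = Sat(A[grant U (~grant & done)]) = {0, 4}, add states in Sat(~grant) with every successor in Z. Already a fixed point.
Sat(A[~grant U A[grant U (~grant & done)]]) = {0, 4}
E[done U A[~grant U A[grant U (~grant & done)]]]: least fixpoint, start Z0 = Sat(A[~grant U A[grant U (~grant & done)]]) = {0, 4}, add states in Sat(done) with some successor in Z. Already a fixed point.
Sat(E[done U A[~grant U A[grant U (~grant & done)]]]) = {0, 4}
|Sat(E[done U A[~grant U A[grant U (~grant & done)]]])| = |{0, 4}| = 2.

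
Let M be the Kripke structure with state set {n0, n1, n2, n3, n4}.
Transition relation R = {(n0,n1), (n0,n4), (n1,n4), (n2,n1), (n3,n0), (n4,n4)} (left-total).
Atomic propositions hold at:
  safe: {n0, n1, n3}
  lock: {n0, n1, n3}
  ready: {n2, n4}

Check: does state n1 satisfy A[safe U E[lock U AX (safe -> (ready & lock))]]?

Sat(ready & lock) = ∅
Sat(safe -> (ready & lock)) = {n2, n4}
Sat(AX (safe -> (ready & lock))) = {s : every successor in {n2, n4}} = {n1, n4}
E[lock U AX (safe -> (ready & lock))]: least fixpoint, start Z0 = Sat(AX (safe -> (ready & lock))) = {n1, n4}, add states in Sat(lock) with some successor in Z. Z1 = {n0, n1, n4}; Z2 = {n0, n1, n3, n4}; fixed.
Sat(E[lock U AX (safe -> (ready & lock))]) = {n0, n1, n3, n4}
A[safe U E[lock U AX (safe -> (ready & lock))]]: least fixpoint, start Z0 = Sat(E[lock U AX (safe -> (ready & lock))]) = {n0, n1, n3, n4}, add states in Sat(safe) with every successor in Z. Already a fixed point.
Sat(A[safe U E[lock U AX (safe -> (ready & lock))]]) = {n0, n1, n3, n4}
n1 ∈ Sat(A[safe U E[lock U AX (safe -> (ready & lock))]]) = {n0, n1, n3, n4}, so the formula holds at n1.

Yes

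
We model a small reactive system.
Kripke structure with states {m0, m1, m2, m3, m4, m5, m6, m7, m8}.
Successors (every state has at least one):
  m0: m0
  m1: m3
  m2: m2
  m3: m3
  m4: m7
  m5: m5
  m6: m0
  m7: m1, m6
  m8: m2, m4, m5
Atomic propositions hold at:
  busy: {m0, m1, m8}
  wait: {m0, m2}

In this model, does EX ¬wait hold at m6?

No

Sat(¬wait) = {m1, m3, m4, m5, m6, m7, m8}
Sat(EX ¬wait) = {s : some successor in {m1, m3, m4, m5, m6, m7, m8}} = {m1, m3, m4, m5, m7, m8}
m6 ∉ Sat(EX ¬wait) = {m1, m3, m4, m5, m7, m8}, so the formula does not hold at m6.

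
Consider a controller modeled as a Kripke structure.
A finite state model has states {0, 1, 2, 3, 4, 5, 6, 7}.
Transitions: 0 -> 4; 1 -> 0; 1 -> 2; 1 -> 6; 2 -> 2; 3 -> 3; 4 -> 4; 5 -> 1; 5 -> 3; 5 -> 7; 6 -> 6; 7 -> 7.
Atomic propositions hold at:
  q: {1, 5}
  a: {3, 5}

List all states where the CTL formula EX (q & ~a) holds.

Sat(~a) = {0, 1, 2, 4, 6, 7}
Sat(q & ~a) = {1}
Sat(EX (q & ~a)) = {s : some successor in {1}} = {5}

{5}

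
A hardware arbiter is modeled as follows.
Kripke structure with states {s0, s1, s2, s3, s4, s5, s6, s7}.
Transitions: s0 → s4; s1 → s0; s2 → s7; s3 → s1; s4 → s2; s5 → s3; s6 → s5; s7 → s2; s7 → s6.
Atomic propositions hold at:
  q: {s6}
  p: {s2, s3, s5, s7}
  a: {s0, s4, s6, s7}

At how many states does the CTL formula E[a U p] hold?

7

E[a U p]: least fixpoint, start Z0 = Sat(p) = {s2, s3, s5, s7}, add states in Sat(a) with some successor in Z. Z1 = {s2, s3, s4, s5, s6, s7}; Z2 = {s0, s2, s3, s4, s5, s6, s7}; fixed.
Sat(E[a U p]) = {s0, s2, s3, s4, s5, s6, s7}
|Sat(E[a U p])| = |{s0, s2, s3, s4, s5, s6, s7}| = 7.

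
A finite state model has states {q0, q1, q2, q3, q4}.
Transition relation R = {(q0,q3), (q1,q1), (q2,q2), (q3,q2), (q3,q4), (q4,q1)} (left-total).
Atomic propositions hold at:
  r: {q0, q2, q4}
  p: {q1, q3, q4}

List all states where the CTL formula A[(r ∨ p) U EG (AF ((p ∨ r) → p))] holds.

{q0, q1, q3, q4}

Sat(r ∨ p) = {q0, q1, q2, q3, q4}
Sat(p ∨ r) = {q0, q1, q2, q3, q4}
Sat((p ∨ r) → p) = {q1, q3, q4}
AF ((p ∨ r) → p): least fixpoint, start Z0 = {q1, q3, q4}, add states with every successor in Z. Z1 = {q0, q1, q3, q4}; fixed.
Sat(AF ((p ∨ r) → p)) = {q0, q1, q3, q4}
EG (AF ((p ∨ r) → p)): greatest fixpoint, start Z0 = {q0, q1, q3, q4}, keep only states in Sat with some successor in Z. Already a fixed point.
Sat(EG (AF ((p ∨ r) → p))) = {q0, q1, q3, q4}
A[(r ∨ p) U EG (AF ((p ∨ r) → p))]: least fixpoint, start Z0 = Sat(EG (AF ((p ∨ r) → p))) = {q0, q1, q3, q4}, add states in Sat(r ∨ p) with every successor in Z. Already a fixed point.
Sat(A[(r ∨ p) U EG (AF ((p ∨ r) → p))]) = {q0, q1, q3, q4}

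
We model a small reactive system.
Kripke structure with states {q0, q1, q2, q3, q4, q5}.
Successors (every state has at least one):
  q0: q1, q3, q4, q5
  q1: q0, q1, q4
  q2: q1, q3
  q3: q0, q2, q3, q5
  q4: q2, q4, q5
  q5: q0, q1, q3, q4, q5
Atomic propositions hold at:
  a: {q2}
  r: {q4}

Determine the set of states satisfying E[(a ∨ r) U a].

Sat(a ∨ r) = {q2, q4}
E[(a ∨ r) U a]: least fixpoint, start Z0 = Sat(a) = {q2}, add states in Sat(a ∨ r) with some successor in Z. Z1 = {q2, q4}; fixed.
Sat(E[(a ∨ r) U a]) = {q2, q4}

{q2, q4}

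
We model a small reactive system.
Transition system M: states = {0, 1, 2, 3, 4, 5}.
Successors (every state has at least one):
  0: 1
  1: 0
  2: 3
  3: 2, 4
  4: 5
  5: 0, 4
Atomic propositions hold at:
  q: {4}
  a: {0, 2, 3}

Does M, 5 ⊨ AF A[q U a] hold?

A[q U a]: least fixpoint, start Z0 = Sat(a) = {0, 2, 3}, add states in Sat(q) with every successor in Z. Already a fixed point.
Sat(A[q U a]) = {0, 2, 3}
AF A[q U a]: least fixpoint, start Z0 = {0, 2, 3}, add states with every successor in Z. Z1 = {0, 1, 2, 3}; fixed.
Sat(AF A[q U a]) = {0, 1, 2, 3}
5 ∉ Sat(AF A[q U a]) = {0, 1, 2, 3}, so the formula does not hold at 5.

No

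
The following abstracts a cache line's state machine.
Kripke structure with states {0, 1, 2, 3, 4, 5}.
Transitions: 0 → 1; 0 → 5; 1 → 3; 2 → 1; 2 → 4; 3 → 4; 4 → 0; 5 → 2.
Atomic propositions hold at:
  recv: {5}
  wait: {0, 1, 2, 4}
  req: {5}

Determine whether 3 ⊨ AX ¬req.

Sat(¬req) = {0, 1, 2, 3, 4}
Sat(AX ¬req) = {s : every successor in {0, 1, 2, 3, 4}} = {1, 2, 3, 4, 5}
3 ∈ Sat(AX ¬req) = {1, 2, 3, 4, 5}, so the formula holds at 3.

Yes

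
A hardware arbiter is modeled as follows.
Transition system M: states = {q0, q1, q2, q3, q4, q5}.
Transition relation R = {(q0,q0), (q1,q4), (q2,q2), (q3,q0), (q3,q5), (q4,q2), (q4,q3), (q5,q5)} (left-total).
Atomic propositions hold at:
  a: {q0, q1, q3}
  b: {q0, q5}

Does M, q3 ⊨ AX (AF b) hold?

Yes

AF b: least fixpoint, start Z0 = {q0, q5}, add states with every successor in Z. Z1 = {q0, q3, q5}; fixed.
Sat(AF b) = {q0, q3, q5}
Sat(AX (AF b)) = {s : every successor in {q0, q3, q5}} = {q0, q3, q5}
q3 ∈ Sat(AX (AF b)) = {q0, q3, q5}, so the formula holds at q3.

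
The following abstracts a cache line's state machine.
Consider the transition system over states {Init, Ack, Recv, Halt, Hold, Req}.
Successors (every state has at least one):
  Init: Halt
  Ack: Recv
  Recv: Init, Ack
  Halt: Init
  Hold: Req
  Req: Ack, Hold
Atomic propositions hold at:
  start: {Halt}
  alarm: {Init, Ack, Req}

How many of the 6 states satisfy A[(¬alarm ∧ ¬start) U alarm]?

Sat(¬alarm) = {Recv, Halt, Hold}
Sat(¬start) = {Init, Ack, Recv, Hold, Req}
Sat(¬alarm ∧ ¬start) = {Recv, Hold}
A[(¬alarm ∧ ¬start) U alarm]: least fixpoint, start Z0 = Sat(alarm) = {Init, Ack, Req}, add states in Sat(¬alarm ∧ ¬start) with every successor in Z. Z1 = {Init, Ack, Recv, Hold, Req}; fixed.
Sat(A[(¬alarm ∧ ¬start) U alarm]) = {Init, Ack, Recv, Hold, Req}
|Sat(A[(¬alarm ∧ ¬start) U alarm])| = |{Init, Ack, Recv, Hold, Req}| = 5.

5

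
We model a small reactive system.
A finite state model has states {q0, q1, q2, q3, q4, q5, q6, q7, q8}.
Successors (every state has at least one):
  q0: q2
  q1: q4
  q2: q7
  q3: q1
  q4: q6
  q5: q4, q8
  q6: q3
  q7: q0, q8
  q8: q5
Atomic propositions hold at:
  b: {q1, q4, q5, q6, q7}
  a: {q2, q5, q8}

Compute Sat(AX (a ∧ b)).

Sat(a ∧ b) = {q5}
Sat(AX (a ∧ b)) = {s : every successor in {q5}} = {q8}

{q8}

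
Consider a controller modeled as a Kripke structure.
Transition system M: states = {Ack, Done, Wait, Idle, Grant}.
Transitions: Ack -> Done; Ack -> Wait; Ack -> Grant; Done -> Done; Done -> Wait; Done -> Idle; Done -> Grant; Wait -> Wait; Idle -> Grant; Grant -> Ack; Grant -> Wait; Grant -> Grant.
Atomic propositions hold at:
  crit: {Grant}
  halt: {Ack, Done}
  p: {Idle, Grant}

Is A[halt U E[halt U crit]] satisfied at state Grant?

Yes

E[halt U crit]: least fixpoint, start Z0 = Sat(crit) = {Grant}, add states in Sat(halt) with some successor in Z. Z1 = {Ack, Done, Grant}; fixed.
Sat(E[halt U crit]) = {Ack, Done, Grant}
A[halt U E[halt U crit]]: least fixpoint, start Z0 = Sat(E[halt U crit]) = {Ack, Done, Grant}, add states in Sat(halt) with every successor in Z. Already a fixed point.
Sat(A[halt U E[halt U crit]]) = {Ack, Done, Grant}
Grant ∈ Sat(A[halt U E[halt U crit]]) = {Ack, Done, Grant}, so the formula holds at Grant.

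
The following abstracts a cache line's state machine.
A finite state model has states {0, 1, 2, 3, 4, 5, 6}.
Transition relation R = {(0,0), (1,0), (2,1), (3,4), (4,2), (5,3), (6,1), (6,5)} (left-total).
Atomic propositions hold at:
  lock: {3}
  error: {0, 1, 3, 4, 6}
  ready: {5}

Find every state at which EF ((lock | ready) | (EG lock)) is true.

Sat(lock | ready) = {3, 5}
EG lock: greatest fixpoint, start Z0 = {3}, keep only states in Sat with some successor in Z. Z1 = ∅; fixed.
Sat(EG lock) = ∅
Sat((lock | ready) | (EG lock)) = {3, 5}
EF ((lock | ready) | (EG lock)): least fixpoint, start Z0 = {3, 5}, add states with some successor in Z. Z1 = {3, 5, 6}; fixed.
Sat(EF ((lock | ready) | (EG lock))) = {3, 5, 6}

{3, 5, 6}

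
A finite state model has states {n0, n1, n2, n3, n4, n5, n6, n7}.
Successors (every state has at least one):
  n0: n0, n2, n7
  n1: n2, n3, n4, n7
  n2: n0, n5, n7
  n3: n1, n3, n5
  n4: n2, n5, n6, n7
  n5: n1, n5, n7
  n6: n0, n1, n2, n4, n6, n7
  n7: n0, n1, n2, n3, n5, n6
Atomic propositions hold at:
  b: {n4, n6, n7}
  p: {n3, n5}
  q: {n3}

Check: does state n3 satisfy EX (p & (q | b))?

Sat(q | b) = {n3, n4, n6, n7}
Sat(p & (q | b)) = {n3}
Sat(EX (p & (q | b))) = {s : some successor in {n3}} = {n1, n3, n7}
n3 ∈ Sat(EX (p & (q | b))) = {n1, n3, n7}, so the formula holds at n3.

Yes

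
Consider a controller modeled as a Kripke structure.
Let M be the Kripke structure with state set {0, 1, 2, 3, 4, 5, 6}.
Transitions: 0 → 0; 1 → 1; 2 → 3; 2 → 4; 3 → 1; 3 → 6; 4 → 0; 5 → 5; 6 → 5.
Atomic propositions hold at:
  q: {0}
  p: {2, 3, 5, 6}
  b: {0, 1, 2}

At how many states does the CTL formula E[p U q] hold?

E[p U q]: least fixpoint, start Z0 = Sat(q) = {0}, add states in Sat(p) with some successor in Z. Already a fixed point.
Sat(E[p U q]) = {0}
|Sat(E[p U q])| = |{0}| = 1.

1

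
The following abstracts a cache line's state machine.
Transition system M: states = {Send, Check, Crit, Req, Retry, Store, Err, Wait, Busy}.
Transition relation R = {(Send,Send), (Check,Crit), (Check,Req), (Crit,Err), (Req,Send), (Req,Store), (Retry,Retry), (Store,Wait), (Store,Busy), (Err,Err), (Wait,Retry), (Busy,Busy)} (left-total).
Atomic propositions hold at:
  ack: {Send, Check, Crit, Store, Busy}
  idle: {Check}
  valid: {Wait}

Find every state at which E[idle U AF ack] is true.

{Send, Check, Crit, Req, Store, Busy}

AF ack: least fixpoint, start Z0 = {Send, Check, Crit, Store, Busy}, add states with every successor in Z. Z1 = {Send, Check, Crit, Req, Store, Busy}; fixed.
Sat(AF ack) = {Send, Check, Crit, Req, Store, Busy}
E[idle U AF ack]: least fixpoint, start Z0 = Sat(AF ack) = {Send, Check, Crit, Req, Store, Busy}, add states in Sat(idle) with some successor in Z. Already a fixed point.
Sat(E[idle U AF ack]) = {Send, Check, Crit, Req, Store, Busy}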